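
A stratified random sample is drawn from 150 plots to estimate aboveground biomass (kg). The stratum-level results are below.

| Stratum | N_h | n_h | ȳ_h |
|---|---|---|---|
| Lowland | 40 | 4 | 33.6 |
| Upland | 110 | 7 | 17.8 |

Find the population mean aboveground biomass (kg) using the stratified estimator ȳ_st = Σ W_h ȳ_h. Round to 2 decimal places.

N = Σ N_h = 150. Stratum weights W_h = N_h/N.
ȳ_st = (40·33.6 + 110·17.8) / 150 = 22.0133

ȳ_st ≈ 22.01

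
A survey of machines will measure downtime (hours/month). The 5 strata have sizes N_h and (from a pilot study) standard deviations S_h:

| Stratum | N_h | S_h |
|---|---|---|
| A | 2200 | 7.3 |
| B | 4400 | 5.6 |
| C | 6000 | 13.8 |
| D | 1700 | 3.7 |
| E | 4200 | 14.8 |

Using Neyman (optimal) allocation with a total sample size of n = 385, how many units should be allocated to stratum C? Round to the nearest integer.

166

Neyman allocation: n_h = n · N_h S_h / Σ N_i S_i, with n = 385.
  stratum A: N_h·S_h = 2200·7.3 = 16060.00
  stratum B: N_h·S_h = 4400·5.6 = 24640.00
  stratum C: N_h·S_h = 6000·13.8 = 82800.00
  stratum D: N_h·S_h = 1700·3.7 = 6290.00
  stratum E: N_h·S_h = 4200·14.8 = 62160.00
Σ N_h S_h = 191950.00
n for stratum C = 385·82800.00/191950.00 = 166.074 → 166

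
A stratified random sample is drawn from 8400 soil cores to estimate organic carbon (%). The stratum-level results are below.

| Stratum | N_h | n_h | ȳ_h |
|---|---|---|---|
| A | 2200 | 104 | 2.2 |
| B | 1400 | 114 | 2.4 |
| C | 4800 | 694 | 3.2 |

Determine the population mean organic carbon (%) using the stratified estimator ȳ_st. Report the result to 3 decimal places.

N = Σ N_h = 8400. Stratum weights W_h = N_h/N.
ȳ_st = (2200·2.2 + 1400·2.4 + 4800·3.2) / 8400 = 2.80476

ȳ_st ≈ 2.805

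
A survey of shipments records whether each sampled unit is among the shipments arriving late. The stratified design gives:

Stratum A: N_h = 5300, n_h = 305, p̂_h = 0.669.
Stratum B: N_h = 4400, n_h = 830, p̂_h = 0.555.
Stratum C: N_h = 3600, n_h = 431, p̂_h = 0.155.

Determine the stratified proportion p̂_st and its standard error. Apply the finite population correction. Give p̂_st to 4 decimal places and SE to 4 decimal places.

p̂_st ≈ 0.4922, SE ≈ 0.0125

N = 13300; stratum weights W_h = N_h/N.
p̂_st = Σ W_h p̂_h = (5300·0.669 + 4400·0.555 + 3600·0.155)/13300 = 0.49216
V̂(p̂_st) = Σ W_h² (1 − n_h/N_h) p̂_h(1−p̂_h)/(n_h−1):
  stratum A: (5300/13300)²·(1 − 305/5300)·0.669·0.331/304 = 0.000109016
  stratum B: (4400/13300)²·(1 − 830/4400)·0.555·0.445/829 = 2.64555e-05
  stratum C: (3600/13300)²·(1 − 431/3600)·0.155·0.845/430 = 1.96445e-05
V̂(p̂_st) = 0.000155116; SE = √V̂ = 0.0124545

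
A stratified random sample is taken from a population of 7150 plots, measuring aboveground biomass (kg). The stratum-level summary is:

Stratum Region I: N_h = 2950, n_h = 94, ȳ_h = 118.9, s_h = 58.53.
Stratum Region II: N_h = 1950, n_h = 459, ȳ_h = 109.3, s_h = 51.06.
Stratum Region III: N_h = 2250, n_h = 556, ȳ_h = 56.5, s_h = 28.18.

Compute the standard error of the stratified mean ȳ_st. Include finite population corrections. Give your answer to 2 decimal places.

V̂(ȳ_st) = Σ W_h² (1 − n_h/N_h) s_h²/n_h, with W_h = N_h/N and N = 7150:
  stratum Region I: (2950/7150)²·(1 − 94/2950)·58.53²/94 = 6.00617
  stratum Region II: (1950/7150)²·(1 − 459/1950)·51.06²/459 = 0.323035
  stratum Region III: (2250/7150)²·(1 − 556/2250)·28.18²/556 = 0.106486
V̂(ȳ_st) = 6.43569
SE(ȳ_st) = √6.43569 = 2.53687

SE(ȳ_st) ≈ 2.54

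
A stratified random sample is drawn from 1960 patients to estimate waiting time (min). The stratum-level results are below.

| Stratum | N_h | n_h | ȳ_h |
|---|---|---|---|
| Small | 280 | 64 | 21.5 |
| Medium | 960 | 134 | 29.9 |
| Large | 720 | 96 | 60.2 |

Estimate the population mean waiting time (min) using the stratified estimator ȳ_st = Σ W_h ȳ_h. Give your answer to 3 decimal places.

N = Σ N_h = 1960. Stratum weights W_h = N_h/N.
ȳ_st = (280·21.5 + 960·29.9 + 720·60.2) / 1960 = 39.83061

ȳ_st ≈ 39.831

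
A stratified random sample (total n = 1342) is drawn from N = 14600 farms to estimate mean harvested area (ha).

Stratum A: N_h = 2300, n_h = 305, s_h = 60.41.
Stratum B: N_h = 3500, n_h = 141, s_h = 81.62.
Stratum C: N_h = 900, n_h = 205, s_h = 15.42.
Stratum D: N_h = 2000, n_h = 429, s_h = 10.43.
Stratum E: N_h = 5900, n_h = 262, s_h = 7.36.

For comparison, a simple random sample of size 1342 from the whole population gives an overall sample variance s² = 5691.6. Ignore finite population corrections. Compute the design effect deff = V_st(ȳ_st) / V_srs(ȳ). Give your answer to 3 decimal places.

deff ≈ 0.720

V̂(ȳ_st) = Σ W_h² s_h²/n_h, with W_h = N_h/N and N = 14600:
  stratum A: (2300/14600)²·60.41²/305 = 0.296939
  stratum B: (3500/14600)²·81.62²/141 = 2.71522
  stratum C: (900/14600)²·15.42²/205 = 0.00440752
  stratum D: (2000/14600)²·10.43²/429 = 0.00475845
  stratum E: (5900/14600)²·7.36²/262 = 0.0337639
V_st = 3.05509
V_srs = s²/n = 5691.6/1342 = 4.24113
deff = V_st / V_srs = 3.05509/4.24113 = 0.7203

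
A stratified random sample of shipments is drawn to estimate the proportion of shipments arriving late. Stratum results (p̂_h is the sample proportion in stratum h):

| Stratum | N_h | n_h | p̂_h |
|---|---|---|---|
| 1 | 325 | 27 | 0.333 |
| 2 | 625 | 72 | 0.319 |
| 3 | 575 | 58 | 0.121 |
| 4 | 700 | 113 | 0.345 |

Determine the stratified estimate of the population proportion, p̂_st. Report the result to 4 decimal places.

N = 2225; stratum weights W_h = N_h/N.
p̂_st = Σ W_h p̂_h = (325·0.333 + 625·0.319 + 575·0.121 + 700·0.345)/2225 = 0.27806

p̂_st ≈ 0.2781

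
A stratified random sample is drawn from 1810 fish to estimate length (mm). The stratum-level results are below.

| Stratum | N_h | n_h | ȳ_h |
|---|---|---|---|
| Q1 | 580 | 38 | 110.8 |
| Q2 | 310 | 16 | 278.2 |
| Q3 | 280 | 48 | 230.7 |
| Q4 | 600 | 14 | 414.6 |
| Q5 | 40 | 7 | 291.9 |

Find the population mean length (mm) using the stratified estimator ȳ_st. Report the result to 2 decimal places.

ȳ_st ≈ 262.73

N = Σ N_h = 1810. Stratum weights W_h = N_h/N.
ȳ_st = (580·110.8 + 310·278.2 + 280·230.7 + 600·414.6 + 40·291.9) / 1810 = 262.7282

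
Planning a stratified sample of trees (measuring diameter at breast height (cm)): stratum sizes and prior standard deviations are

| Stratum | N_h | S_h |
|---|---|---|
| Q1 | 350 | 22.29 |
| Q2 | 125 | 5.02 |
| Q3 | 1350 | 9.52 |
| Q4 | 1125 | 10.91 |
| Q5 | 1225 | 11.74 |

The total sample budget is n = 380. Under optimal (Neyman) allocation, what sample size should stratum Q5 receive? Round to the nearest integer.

114

Neyman allocation: n_h = n · N_h S_h / Σ N_i S_i, with n = 380.
  stratum Q1: N_h·S_h = 350·22.29 = 7801.50
  stratum Q2: N_h·S_h = 125·5.02 = 627.50
  stratum Q3: N_h·S_h = 1350·9.52 = 12852.00
  stratum Q4: N_h·S_h = 1125·10.91 = 12273.75
  stratum Q5: N_h·S_h = 1225·11.74 = 14381.50
Σ N_h S_h = 47936.25
n for stratum Q5 = 380·14381.50/47936.25 = 114.005 → 114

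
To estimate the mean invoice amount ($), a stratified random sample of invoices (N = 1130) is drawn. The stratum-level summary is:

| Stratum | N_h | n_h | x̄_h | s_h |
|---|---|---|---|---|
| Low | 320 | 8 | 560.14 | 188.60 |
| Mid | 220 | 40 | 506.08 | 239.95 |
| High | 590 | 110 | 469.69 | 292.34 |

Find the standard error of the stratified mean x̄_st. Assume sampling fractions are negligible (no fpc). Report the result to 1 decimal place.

V̂(x̄_st) = Σ W_h² s_h²/n_h, with W_h = N_h/N and N = 1130:
  stratum Low: (320/1130)²·188.60²/8 = 356.563
  stratum Mid: (220/1130)²·239.95²/40 = 54.5595
  stratum High: (590/1130)²·292.34²/110 = 211.802
V̂(x̄_st) = 622.925
SE(x̄_st) = √622.925 = 24.9585

SE(x̄_st) ≈ 25.0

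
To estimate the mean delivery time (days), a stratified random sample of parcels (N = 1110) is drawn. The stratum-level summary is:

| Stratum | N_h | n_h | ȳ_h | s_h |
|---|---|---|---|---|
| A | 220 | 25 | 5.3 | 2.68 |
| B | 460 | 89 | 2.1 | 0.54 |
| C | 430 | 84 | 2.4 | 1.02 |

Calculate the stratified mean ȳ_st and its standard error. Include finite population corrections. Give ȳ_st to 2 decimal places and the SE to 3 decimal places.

ȳ_st = Σ W_h ȳ_h = (220·5.3 + 460·2.1 + 430·2.4)/1110 = 2.85045
V̂(ȳ_st) = Σ W_h² (1 − n_h/N_h) s_h²/n_h, with W_h = N_h/N and N = 1110:
  stratum A: (220/1110)²·(1 − 25/220)·2.68²/25 = 0.0100032
  stratum B: (460/1110)²·(1 − 89/460)·0.54²/89 = 0.00045382
  stratum C: (430/1110)²·(1 − 84/430)·1.02²/84 = 0.00149561
V̂(ȳ_st) = 0.0119527
SE(ȳ_st) = √0.0119527 = 0.109328

ȳ_st ≈ 2.85, SE ≈ 0.109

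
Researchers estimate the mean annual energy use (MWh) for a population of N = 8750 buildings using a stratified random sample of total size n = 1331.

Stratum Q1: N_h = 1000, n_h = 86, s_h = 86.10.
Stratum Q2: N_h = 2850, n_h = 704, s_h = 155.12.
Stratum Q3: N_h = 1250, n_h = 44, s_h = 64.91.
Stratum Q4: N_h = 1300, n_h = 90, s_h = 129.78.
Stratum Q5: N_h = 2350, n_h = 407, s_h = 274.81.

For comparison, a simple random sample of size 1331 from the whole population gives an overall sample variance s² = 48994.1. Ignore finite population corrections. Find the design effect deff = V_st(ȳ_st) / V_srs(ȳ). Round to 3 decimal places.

deff ≈ 0.658

V̂(ȳ_st) = Σ W_h² s_h²/n_h, with W_h = N_h/N and N = 8750:
  stratum Q1: (1000/8750)²·86.10²/86 = 1.12588
  stratum Q2: (2850/8750)²·155.12²/704 = 3.62607
  stratum Q3: (1250/8750)²·64.91²/44 = 1.95422
  stratum Q4: (1300/8750)²·129.78²/90 = 4.13089
  stratum Q5: (2350/8750)²·274.81²/407 = 13.3841
V_st = 24.2212
V_srs = s²/n = 48994.1/1331 = 36.81
deff = V_st / V_srs = 24.2212/36.81 = 0.6580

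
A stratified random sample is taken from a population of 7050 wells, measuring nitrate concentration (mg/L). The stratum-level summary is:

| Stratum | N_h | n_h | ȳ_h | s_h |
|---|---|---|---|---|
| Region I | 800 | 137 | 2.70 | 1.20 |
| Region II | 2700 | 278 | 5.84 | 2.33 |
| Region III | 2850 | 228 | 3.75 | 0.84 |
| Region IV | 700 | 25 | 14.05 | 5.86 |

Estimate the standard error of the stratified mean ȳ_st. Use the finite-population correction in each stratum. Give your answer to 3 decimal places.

SE(ȳ_st) ≈ 0.127

V̂(ȳ_st) = Σ W_h² (1 − n_h/N_h) s_h²/n_h, with W_h = N_h/N and N = 7050:
  stratum Region I: (800/7050)²·(1 − 137/800)·1.20²/137 = 0.000112168
  stratum Region II: (2700/7050)²·(1 − 278/2700)·2.33²/278 = 0.00256937
  stratum Region III: (2850/7050)²·(1 − 228/2850)·0.84²/228 = 0.000465289
  stratum Region IV: (700/7050)²·(1 − 25/700)·5.86²/25 = 0.0130581
V̂(ȳ_st) = 0.0162049
SE(ȳ_st) = √0.0162049 = 0.127298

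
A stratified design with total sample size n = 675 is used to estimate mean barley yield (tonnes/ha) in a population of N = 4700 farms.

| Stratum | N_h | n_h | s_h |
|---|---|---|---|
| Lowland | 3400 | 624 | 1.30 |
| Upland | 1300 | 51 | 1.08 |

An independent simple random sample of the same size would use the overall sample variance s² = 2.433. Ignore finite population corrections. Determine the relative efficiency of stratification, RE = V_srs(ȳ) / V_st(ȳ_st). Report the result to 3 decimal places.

V̂(ȳ_st) = Σ W_h² s_h²/n_h, with W_h = N_h/N and N = 4700:
  stratum Lowland: (3400/4700)²·1.30²/624 = 0.00141731
  stratum Upland: (1300/4700)²·1.08²/51 = 0.00174972
V_st = 0.00316703
V_srs = s²/n = 2.433/675 = 0.00360444
Relative efficiency = V_srs / V_st = 0.00360444/0.00316703 = 1.1381

RE ≈ 1.138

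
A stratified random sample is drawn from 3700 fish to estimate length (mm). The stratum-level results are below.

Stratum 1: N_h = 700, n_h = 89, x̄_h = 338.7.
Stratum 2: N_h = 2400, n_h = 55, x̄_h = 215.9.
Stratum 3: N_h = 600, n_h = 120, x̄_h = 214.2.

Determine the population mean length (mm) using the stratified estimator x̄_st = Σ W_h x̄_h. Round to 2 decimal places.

N = Σ N_h = 3700. Stratum weights W_h = N_h/N.
x̄_st = (700·338.7 + 2400·215.9 + 600·214.2) / 3700 = 238.8568

x̄_st ≈ 238.86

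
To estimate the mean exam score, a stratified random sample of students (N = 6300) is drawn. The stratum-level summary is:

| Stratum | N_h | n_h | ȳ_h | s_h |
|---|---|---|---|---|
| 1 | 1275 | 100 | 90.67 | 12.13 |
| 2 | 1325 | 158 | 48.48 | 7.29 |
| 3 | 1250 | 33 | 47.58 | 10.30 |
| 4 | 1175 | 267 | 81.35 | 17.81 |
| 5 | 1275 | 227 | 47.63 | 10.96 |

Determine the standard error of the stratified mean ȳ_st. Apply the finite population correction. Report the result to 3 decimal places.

V̂(ȳ_st) = Σ W_h² (1 − n_h/N_h) s_h²/n_h, with W_h = N_h/N and N = 6300:
  stratum 1: (1275/6300)²·(1 − 100/1275)·12.13²/100 = 0.0555378
  stratum 2: (1325/6300)²·(1 − 158/1325)·7.29²/158 = 0.013104
  stratum 3: (1250/6300)²·(1 − 33/1250)·10.30²/33 = 0.12322
  stratum 4: (1175/6300)²·(1 − 267/1175)·17.81²/267 = 0.0319344
  stratum 5: (1275/6300)²·(1 − 227/1275)·10.96²/227 = 0.017815
V̂(ȳ_st) = 0.241611
SE(ȳ_st) = √0.241611 = 0.491539

SE(ȳ_st) ≈ 0.492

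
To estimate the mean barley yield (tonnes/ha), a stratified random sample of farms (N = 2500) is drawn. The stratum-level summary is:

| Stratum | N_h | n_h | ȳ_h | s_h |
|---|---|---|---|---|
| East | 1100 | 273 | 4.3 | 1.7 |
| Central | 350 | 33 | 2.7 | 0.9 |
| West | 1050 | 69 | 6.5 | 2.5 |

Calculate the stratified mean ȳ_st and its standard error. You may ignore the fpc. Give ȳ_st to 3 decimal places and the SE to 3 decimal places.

ȳ_st = Σ W_h ȳ_h = (1100·4.3 + 350·2.7 + 1050·6.5)/2500 = 5.00000
V̂(ȳ_st) = Σ W_h² s_h²/n_h, with W_h = N_h/N and N = 2500:
  stratum East: (1100/2500)²·1.7²/273 = 0.00204947
  stratum Central: (350/2500)²·0.9²/33 = 0.000481091
  stratum West: (1050/2500)²·2.5²/69 = 0.0159783
V̂(ȳ_st) = 0.0185088
SE(ȳ_st) = √0.0185088 = 0.136047

ȳ_st ≈ 5.000, SE ≈ 0.136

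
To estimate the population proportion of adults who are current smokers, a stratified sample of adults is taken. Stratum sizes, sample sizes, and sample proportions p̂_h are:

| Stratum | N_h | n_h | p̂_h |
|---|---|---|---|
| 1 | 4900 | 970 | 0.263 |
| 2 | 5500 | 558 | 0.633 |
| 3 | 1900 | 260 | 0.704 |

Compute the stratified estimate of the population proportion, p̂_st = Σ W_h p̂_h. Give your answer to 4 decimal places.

p̂_st ≈ 0.4966

N = 12300; stratum weights W_h = N_h/N.
p̂_st = Σ W_h p̂_h = (4900·0.263 + 5500·0.633 + 1900·0.704)/12300 = 0.49657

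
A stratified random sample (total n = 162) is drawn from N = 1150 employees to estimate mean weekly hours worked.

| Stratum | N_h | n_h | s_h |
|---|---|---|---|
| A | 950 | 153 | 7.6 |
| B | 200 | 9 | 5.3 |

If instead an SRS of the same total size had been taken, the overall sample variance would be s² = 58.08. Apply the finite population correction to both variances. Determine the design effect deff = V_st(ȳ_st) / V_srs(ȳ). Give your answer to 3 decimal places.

V̂(ȳ_st) = Σ W_h² (1 − n_h/N_h) s_h²/n_h, with W_h = N_h/N and N = 1150:
  stratum A: (950/1150)²·(1 − 153/950)·7.6²/153 = 0.216133
  stratum B: (200/1150)²·(1 − 9/200)·5.3²/9 = 0.0901523
V_st = 0.306286
V_srs = (1 − 162/1150)·58.08/162 = 0.308014
deff = V_st / V_srs = 0.306286/0.308014 = 0.9944

deff ≈ 0.994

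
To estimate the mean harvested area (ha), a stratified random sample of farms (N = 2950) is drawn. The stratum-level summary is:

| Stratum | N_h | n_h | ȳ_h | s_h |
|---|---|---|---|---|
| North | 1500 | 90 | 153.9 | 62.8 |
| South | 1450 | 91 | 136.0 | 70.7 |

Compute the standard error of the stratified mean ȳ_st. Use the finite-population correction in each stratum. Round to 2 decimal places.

SE(ȳ_st) ≈ 4.80

V̂(ȳ_st) = Σ W_h² (1 − n_h/N_h) s_h²/n_h, with W_h = N_h/N and N = 2950:
  stratum North: (1500/2950)²·(1 − 90/1500)·62.8²/90 = 10.6498
  stratum South: (1450/2950)²·(1 − 91/1450)·70.7²/91 = 12.4377
V̂(ȳ_st) = 23.0876
SE(ȳ_st) = √23.0876 = 4.80495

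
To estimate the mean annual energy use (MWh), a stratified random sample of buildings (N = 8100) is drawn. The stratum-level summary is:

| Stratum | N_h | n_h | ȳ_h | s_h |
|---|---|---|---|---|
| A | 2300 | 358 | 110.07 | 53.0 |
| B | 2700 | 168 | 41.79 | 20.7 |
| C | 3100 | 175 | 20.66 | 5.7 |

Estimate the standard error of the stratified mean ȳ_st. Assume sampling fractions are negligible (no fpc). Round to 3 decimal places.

V̂(ȳ_st) = Σ W_h² s_h²/n_h, with W_h = N_h/N and N = 8100:
  stratum A: (2300/8100)²·53.0²/358 = 0.632637
  stratum B: (2700/8100)²·20.7²/168 = 0.283393
  stratum C: (3100/8100)²·5.7²/175 = 0.0271935
V̂(ȳ_st) = 0.943223
SE(ȳ_st) = √0.943223 = 0.971197

SE(ȳ_st) ≈ 0.971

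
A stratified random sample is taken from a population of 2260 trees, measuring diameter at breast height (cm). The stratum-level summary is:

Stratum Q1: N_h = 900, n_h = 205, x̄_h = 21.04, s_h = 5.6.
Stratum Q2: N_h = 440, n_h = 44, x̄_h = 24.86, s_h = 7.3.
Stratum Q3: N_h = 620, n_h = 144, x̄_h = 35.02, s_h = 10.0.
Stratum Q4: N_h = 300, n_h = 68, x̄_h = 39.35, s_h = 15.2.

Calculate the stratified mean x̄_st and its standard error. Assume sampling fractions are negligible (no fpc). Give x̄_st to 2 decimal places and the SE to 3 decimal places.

x̄_st = Σ W_h x̄_h = (900·21.04 + 440·24.86 + 620·35.02 + 300·39.35)/2260 = 28.04947
V̂(x̄_st) = Σ W_h² s_h²/n_h, with W_h = N_h/N and N = 2260:
  stratum Q1: (900/2260)²·5.6²/205 = 0.02426
  stratum Q2: (440/2260)²·7.3²/44 = 0.0459073
  stratum Q3: (620/2260)²·10.0²/144 = 0.0522642
  stratum Q4: (300/2260)²·15.2²/68 = 0.0598693
V̂(x̄_st) = 0.182301
SE(x̄_st) = √0.182301 = 0.426967

x̄_st ≈ 28.05, SE ≈ 0.427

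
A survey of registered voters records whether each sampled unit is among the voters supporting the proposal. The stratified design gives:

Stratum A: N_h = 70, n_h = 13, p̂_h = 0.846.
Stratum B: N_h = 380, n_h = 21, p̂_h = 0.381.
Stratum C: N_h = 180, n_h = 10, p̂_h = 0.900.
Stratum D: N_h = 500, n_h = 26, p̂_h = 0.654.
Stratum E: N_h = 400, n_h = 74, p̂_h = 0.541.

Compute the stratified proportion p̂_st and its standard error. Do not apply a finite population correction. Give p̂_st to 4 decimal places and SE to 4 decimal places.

N = 1530; stratum weights W_h = N_h/N.
p̂_st = Σ W_h p̂_h = (70·0.846 + 380·0.381 + 180·0.900 + 500·0.654 + 400·0.541)/1530 = 0.59438
V̂(p̂_st) = Σ W_h² p̂_h(1−p̂_h)/(n_h−1):
  stratum A: (70/1530)²·0.846·0.154/12 = 2.2726e-05
  stratum B: (380/1530)²·0.381·0.619/20 = 0.000727394
  stratum C: (180/1530)²·0.900·0.100/9 = 0.000138408
  stratum D: (500/1530)²·0.654·0.346/25 = 0.000966654
  stratum E: (400/1530)²·0.541·0.459/73 = 0.000232501
V̂(p̂_st) = 0.00208768; SE = √V̂ = 0.0456912

p̂_st ≈ 0.5944, SE ≈ 0.0457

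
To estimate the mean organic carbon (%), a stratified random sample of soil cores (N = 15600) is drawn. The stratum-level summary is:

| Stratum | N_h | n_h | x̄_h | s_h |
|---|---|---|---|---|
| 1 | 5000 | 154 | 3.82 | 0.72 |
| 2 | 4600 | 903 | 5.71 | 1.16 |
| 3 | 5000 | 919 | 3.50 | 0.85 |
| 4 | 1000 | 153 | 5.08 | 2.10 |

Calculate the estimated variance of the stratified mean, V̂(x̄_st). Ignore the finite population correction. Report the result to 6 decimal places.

V̂(x̄_st) = Σ W_h² s_h²/n_h, with W_h = N_h/N and N = 15600:
  stratum 1: (5000/15600)²·0.72²/154 = 0.000345808
  stratum 2: (4600/15600)²·1.16²/903 = 0.000129567
  stratum 3: (5000/15600)²·0.85²/919 = 8.07631e-05
  stratum 4: (1000/15600)²·2.10²/153 = 0.00011844
V̂(x̄_st) = 0.000674578

V̂(x̄_st) ≈ 0.000675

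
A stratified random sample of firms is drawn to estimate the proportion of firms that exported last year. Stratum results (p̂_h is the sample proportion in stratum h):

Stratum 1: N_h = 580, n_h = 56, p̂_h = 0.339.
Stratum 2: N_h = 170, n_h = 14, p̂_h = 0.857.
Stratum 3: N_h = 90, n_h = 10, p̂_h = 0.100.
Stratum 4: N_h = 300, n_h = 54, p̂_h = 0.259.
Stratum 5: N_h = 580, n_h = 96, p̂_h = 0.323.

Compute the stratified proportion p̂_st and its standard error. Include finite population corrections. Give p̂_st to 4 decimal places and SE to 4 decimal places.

p̂_st ≈ 0.3583, SE ≈ 0.0289

N = 1720; stratum weights W_h = N_h/N.
p̂_st = Σ W_h p̂_h = (580·0.339 + 170·0.857 + 90·0.100 + 300·0.259 + 580·0.323)/1720 = 0.35834
V̂(p̂_st) = Σ W_h² (1 − n_h/N_h) p̂_h(1−p̂_h)/(n_h−1):
  stratum 1: (580/1720)²·(1 − 56/580)·0.339·0.661/55 = 0.000418544
  stratum 2: (170/1720)²·(1 − 14/170)·0.857·0.143/13 = 8.45065e-05
  stratum 3: (90/1720)²·(1 − 10/90)·0.100·0.900/9 = 2.43375e-05
  stratum 4: (300/1720)²·(1 − 54/300)·0.259·0.741/53 = 9.0332e-05
  stratum 5: (580/1720)²·(1 − 96/580)·0.323·0.677/95 = 0.000218416
V̂(p̂_st) = 0.000836136; SE = √V̂ = 0.028916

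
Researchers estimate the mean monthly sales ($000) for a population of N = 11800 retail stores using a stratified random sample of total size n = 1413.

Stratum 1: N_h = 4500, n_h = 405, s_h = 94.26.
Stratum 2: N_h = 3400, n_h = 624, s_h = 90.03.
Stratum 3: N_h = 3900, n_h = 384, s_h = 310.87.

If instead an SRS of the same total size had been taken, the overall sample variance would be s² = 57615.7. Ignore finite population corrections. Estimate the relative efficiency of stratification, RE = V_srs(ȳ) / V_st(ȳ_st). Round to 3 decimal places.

RE ≈ 1.284

V̂(ȳ_st) = Σ W_h² s_h²/n_h, with W_h = N_h/N and N = 11800:
  stratum 1: (4500/11800)²·94.26²/405 = 3.19052
  stratum 2: (3400/11800)²·90.03²/624 = 1.07841
  stratum 3: (3900/11800)²·310.87²/384 = 27.4911
V_st = 31.76
V_srs = s²/n = 57615.7/1413 = 40.7754
Relative efficiency = V_srs / V_st = 40.7754/31.76 = 1.2839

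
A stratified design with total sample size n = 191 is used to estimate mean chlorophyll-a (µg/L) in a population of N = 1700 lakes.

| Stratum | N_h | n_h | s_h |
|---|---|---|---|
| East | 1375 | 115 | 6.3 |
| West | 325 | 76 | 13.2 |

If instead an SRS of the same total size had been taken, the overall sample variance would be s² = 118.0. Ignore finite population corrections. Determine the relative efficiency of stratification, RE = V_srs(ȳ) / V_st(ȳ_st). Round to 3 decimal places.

V̂(ȳ_st) = Σ W_h² s_h²/n_h, with W_h = N_h/N and N = 1700:
  stratum East: (1375/1700)²·6.3²/115 = 0.225783
  stratum West: (325/1700)²·13.2²/76 = 0.0837921
V_st = 0.309575
V_srs = s²/n = 118.0/191 = 0.617801
Relative efficiency = V_srs / V_st = 0.617801/0.309575 = 1.9956

RE ≈ 1.996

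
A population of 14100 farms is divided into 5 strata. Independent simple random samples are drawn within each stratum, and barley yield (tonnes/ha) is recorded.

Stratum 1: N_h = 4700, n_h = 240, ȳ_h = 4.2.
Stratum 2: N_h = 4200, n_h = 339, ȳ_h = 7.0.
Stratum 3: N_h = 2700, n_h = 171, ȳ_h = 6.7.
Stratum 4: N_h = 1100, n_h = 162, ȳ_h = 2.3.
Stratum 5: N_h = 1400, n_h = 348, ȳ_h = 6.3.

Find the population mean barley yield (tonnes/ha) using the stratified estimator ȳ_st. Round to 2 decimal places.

ȳ_st ≈ 5.57

N = Σ N_h = 14100. Stratum weights W_h = N_h/N.
ȳ_st = (4700·4.2 + 4200·7.0 + 2700·6.7 + 1100·2.3 + 1400·6.3) / 14100 = 5.5730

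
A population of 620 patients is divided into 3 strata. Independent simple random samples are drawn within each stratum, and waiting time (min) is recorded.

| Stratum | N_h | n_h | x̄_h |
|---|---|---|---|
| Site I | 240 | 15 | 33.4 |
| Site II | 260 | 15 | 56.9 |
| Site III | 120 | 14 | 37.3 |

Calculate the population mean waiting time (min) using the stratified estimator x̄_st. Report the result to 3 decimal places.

N = Σ N_h = 620. Stratum weights W_h = N_h/N.
x̄_st = (240·33.4 + 260·56.9 + 120·37.3) / 620 = 44.00968

x̄_st ≈ 44.010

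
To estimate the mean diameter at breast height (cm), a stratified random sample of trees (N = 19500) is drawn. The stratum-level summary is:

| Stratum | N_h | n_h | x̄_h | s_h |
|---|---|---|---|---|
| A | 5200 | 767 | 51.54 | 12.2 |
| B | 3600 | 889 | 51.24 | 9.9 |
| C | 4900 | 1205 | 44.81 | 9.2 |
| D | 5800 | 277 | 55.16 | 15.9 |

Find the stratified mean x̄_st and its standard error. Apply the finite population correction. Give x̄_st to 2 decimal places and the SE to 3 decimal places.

x̄_st = Σ W_h x̄_h = (5200·51.54 + 3600·51.24 + 4900·44.81 + 5800·55.16)/19500 = 50.87021
V̂(x̄_st) = Σ W_h² (1 − n_h/N_h) s_h²/n_h, with W_h = N_h/N and N = 19500:
  stratum A: (5200/19500)²·(1 − 767/5200)·12.2²/767 = 0.011764
  stratum B: (3600/19500)²·(1 − 889/3600)·9.9²/889 = 0.00282964
  stratum C: (4900/19500)²·(1 − 1205/4900)·9.2²/1205 = 0.00334449
  stratum D: (5800/19500)²·(1 − 277/5800)·15.9²/277 = 0.0768862
V̂(x̄_st) = 0.0948243
SE(x̄_st) = √0.0948243 = 0.307936

x̄_st ≈ 50.87, SE ≈ 0.308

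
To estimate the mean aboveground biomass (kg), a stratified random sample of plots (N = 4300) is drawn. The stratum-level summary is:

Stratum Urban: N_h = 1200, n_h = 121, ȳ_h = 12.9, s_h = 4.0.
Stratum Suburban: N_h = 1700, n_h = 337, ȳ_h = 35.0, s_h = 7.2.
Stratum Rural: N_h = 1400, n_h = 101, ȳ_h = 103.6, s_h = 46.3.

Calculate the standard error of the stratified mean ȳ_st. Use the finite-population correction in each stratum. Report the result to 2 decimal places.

V̂(ȳ_st) = Σ W_h² (1 − n_h/N_h) s_h²/n_h, with W_h = N_h/N and N = 4300:
  stratum Urban: (1200/4300)²·(1 − 121/1200)·4.0²/121 = 0.00925977
  stratum Suburban: (1700/4300)²·(1 − 337/1700)·7.2²/337 = 0.0192772
  stratum Rural: (1400/4300)²·(1 − 101/1400)·46.3²/101 = 2.08757
V̂(ȳ_st) = 2.11611
SE(ȳ_st) = √2.11611 = 1.45468

SE(ȳ_st) ≈ 1.45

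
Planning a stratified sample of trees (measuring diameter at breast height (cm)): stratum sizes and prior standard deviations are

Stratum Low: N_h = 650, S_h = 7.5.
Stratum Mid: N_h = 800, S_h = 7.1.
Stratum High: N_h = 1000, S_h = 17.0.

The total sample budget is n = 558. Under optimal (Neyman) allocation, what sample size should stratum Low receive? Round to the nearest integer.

99

Neyman allocation: n_h = n · N_h S_h / Σ N_i S_i, with n = 558.
  stratum Low: N_h·S_h = 650·7.5 = 4875.00
  stratum Mid: N_h·S_h = 800·7.1 = 5680.00
  stratum High: N_h·S_h = 1000·17.0 = 17000.00
Σ N_h S_h = 27555.00
n for stratum Low = 558·4875.00/27555.00 = 98.721 → 99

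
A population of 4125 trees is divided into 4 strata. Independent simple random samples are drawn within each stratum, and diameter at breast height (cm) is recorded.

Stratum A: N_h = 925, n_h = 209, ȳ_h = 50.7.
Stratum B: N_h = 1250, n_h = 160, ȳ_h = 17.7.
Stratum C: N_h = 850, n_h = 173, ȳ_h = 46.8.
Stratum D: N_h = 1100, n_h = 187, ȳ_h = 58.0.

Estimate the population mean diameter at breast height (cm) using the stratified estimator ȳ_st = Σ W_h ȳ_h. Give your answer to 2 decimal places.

N = Σ N_h = 4125. Stratum weights W_h = N_h/N.
ȳ_st = (925·50.7 + 1250·17.7 + 850·46.8 + 1100·58.0) / 4125 = 41.8430

ȳ_st ≈ 41.84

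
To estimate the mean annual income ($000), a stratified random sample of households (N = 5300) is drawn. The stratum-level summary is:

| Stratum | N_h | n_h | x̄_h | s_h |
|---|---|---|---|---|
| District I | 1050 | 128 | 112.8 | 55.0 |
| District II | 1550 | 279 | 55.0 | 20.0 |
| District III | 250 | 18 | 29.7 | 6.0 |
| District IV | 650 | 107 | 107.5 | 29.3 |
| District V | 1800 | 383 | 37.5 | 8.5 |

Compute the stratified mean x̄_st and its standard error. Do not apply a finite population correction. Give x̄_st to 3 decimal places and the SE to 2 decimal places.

x̄_st ≈ 65.753, SE ≈ 1.09

x̄_st = Σ W_h x̄_h = (1050·112.8 + 1550·55.0 + 250·29.7 + 650·107.5 + 1800·37.5)/5300 = 65.75283
V̂(x̄_st) = Σ W_h² s_h²/n_h, with W_h = N_h/N and N = 5300:
  stratum District I: (1050/5300)²·55.0²/128 = 0.927561
  stratum District II: (1550/5300)²·20.0²/279 = 0.122622
  stratum District III: (250/5300)²·6.0²/18 = 0.00444998
  stratum District IV: (650/5300)²·29.3²/107 = 0.120678
  stratum District V: (1800/5300)²·8.5²/383 = 0.0217587
V̂(x̄_st) = 1.19707
SE(x̄_st) = √1.19707 = 1.09411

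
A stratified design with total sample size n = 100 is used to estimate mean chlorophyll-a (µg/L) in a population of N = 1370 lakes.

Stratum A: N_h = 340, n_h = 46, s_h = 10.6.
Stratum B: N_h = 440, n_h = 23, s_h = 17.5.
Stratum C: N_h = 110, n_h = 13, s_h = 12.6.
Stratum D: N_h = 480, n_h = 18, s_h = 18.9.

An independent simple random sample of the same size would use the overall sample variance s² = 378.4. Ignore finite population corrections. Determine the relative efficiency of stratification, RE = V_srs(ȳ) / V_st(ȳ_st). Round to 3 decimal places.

V̂(ȳ_st) = Σ W_h² s_h²/n_h, with W_h = N_h/N and N = 1370:
  stratum A: (340/1370)²·10.6²/46 = 0.150443
  stratum B: (440/1370)²·17.5²/23 = 1.37345
  stratum C: (110/1370)²·12.6²/13 = 0.0787303
  stratum D: (480/1370)²·18.9²/18 = 2.43609
V_st = 4.03871
V_srs = s²/n = 378.4/100 = 3.784
Relative efficiency = V_srs / V_st = 3.784/4.03871 = 0.9369

RE ≈ 0.937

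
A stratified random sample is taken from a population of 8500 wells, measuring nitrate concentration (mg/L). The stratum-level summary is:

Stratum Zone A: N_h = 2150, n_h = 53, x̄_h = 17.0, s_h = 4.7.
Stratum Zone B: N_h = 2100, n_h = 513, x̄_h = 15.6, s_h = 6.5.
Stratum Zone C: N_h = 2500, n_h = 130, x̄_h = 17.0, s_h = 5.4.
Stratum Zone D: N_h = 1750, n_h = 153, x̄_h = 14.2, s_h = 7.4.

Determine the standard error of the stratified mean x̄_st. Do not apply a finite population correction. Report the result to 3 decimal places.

V̂(x̄_st) = Σ W_h² s_h²/n_h, with W_h = N_h/N and N = 8500:
  stratum Zone A: (2150/8500)²·4.7²/53 = 0.0266661
  stratum Zone B: (2100/8500)²·6.5²/513 = 0.00502701
  stratum Zone C: (2500/8500)²·5.4²/130 = 0.0194038
  stratum Zone D: (1750/8500)²·7.4²/153 = 0.0151709
V̂(x̄_st) = 0.0662677
SE(x̄_st) = √0.0662677 = 0.257425

SE(x̄_st) ≈ 0.257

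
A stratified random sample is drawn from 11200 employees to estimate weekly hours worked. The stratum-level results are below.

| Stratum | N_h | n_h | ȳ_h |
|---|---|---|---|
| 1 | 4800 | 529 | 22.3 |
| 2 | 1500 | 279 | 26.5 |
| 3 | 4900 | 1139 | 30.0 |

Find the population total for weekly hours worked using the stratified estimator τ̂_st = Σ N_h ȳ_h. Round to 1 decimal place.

τ̂_st = Σ N_h ȳ_h = 4800·22.3 + 1500·26.5 + 4900·30.0 = 293790.0

τ̂_st ≈ 293790.0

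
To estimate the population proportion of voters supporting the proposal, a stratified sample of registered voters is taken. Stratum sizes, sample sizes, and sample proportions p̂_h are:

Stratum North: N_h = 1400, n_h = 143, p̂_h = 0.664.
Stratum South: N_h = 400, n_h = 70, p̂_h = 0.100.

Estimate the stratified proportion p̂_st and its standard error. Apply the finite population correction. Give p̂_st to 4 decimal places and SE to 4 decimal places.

p̂_st ≈ 0.5387, SE ≈ 0.0301

N = 1800; stratum weights W_h = N_h/N.
p̂_st = Σ W_h p̂_h = (1400·0.664 + 400·0.100)/1800 = 0.53867
V̂(p̂_st) = Σ W_h² (1 − n_h/N_h) p̂_h(1−p̂_h)/(n_h−1):
  stratum North: (1400/1800)²·(1 − 143/1400)·0.664·0.336/142 = 0.00085337
  stratum South: (400/1800)²·(1 − 70/400)·0.100·0.900/69 = 5.31401e-05
V̂(p̂_st) = 0.00090651; SE = √V̂ = 0.0301083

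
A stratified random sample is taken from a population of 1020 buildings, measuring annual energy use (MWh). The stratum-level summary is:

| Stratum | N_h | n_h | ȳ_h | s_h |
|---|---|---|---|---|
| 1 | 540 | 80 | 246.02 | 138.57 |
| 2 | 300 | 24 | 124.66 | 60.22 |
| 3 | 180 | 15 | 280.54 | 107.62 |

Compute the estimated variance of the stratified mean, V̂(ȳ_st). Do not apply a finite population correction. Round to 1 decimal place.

V̂(ȳ_st) ≈ 104.4

V̂(ȳ_st) = Σ W_h² s_h²/n_h, with W_h = N_h/N and N = 1020:
  stratum 1: (540/1020)²·138.57²/80 = 67.2722
  stratum 2: (300/1020)²·60.22²/24 = 13.0711
  stratum 3: (180/1020)²·107.62²/15 = 24.0458
V̂(ȳ_st) = 104.389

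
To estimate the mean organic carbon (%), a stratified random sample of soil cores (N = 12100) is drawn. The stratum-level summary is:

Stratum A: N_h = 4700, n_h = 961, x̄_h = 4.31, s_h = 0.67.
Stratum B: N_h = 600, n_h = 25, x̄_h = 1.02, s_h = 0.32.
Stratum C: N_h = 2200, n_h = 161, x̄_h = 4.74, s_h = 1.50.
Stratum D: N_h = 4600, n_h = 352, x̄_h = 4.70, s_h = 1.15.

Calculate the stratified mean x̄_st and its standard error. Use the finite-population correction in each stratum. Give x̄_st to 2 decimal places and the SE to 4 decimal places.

x̄_st = Σ W_h x̄_h = (4700·4.31 + 600·1.02 + 2200·4.74 + 4600·4.70)/12100 = 4.37331
V̂(x̄_st) = Σ W_h² (1 − n_h/N_h) s_h²/n_h, with W_h = N_h/N and N = 12100:
  stratum A: (4700/12100)²·(1 − 961/4700)·0.67²/961 = 5.60672e-05
  stratum B: (600/12100)²·(1 − 25/600)·0.32²/25 = 9.6518e-06
  stratum C: (2200/12100)²·(1 − 161/2200)·1.50²/161 = 0.000428179
  stratum D: (4600/12100)²·(1 − 352/4600)·1.15²/352 = 0.000501447
V̂(x̄_st) = 0.000995345
SE(x̄_st) = √0.000995345 = 0.0315491

x̄_st ≈ 4.37, SE ≈ 0.0315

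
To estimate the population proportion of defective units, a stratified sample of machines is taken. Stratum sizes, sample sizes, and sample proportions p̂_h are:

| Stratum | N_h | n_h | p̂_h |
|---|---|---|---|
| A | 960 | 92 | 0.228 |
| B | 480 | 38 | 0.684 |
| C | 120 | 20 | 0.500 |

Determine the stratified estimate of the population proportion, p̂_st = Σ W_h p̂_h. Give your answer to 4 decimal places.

p̂_st ≈ 0.3892

N = 1560; stratum weights W_h = N_h/N.
p̂_st = Σ W_h p̂_h = (960·0.228 + 480·0.684 + 120·0.500)/1560 = 0.38923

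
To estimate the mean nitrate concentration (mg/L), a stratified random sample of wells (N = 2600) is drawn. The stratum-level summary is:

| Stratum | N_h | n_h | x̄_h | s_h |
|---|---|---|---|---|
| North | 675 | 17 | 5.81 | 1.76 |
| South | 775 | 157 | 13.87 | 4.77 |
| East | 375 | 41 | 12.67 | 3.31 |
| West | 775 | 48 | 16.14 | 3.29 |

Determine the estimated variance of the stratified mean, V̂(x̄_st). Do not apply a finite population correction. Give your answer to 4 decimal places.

V̂(x̄_st) ≈ 0.0508

V̂(x̄_st) = Σ W_h² s_h²/n_h, with W_h = N_h/N and N = 2600:
  stratum North: (675/2600)²·1.76²/17 = 0.0122811
  stratum South: (775/2600)²·4.77²/157 = 0.0128764
  stratum East: (375/2600)²·3.31²/41 = 0.00555889
  stratum West: (775/2600)²·3.29²/48 = 0.0200358
V̂(x̄_st) = 0.0507522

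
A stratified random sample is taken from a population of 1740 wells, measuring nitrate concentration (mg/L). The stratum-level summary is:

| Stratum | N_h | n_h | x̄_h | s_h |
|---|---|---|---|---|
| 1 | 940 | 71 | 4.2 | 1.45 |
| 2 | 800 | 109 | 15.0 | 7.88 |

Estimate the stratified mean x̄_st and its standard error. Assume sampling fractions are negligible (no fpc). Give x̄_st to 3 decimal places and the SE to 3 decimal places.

x̄_st = Σ W_h x̄_h = (940·4.2 + 800·15.0)/1740 = 9.16552
V̂(x̄_st) = Σ W_h² s_h²/n_h, with W_h = N_h/N and N = 1740:
  stratum 1: (940/1740)²·1.45²/71 = 0.00864241
  stratum 2: (800/1740)²·7.88²/109 = 0.120422
V̂(x̄_st) = 0.129065
SE(x̄_st) = √0.129065 = 0.359256

x̄_st ≈ 9.166, SE ≈ 0.359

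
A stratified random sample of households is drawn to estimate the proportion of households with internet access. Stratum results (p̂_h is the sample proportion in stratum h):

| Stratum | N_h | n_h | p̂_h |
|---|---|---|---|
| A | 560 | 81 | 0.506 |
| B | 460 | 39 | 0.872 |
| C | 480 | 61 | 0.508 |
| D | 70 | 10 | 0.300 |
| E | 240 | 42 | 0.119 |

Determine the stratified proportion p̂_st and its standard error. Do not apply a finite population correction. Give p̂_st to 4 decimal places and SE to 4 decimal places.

p̂_st ≈ 0.5403, SE ≈ 0.0294

N = 1810; stratum weights W_h = N_h/N.
p̂_st = Σ W_h p̂_h = (560·0.506 + 460·0.872 + 480·0.508 + 70·0.300 + 240·0.119)/1810 = 0.54027
V̂(p̂_st) = Σ W_h² p̂_h(1−p̂_h)/(n_h−1):
  stratum A: (560/1810)²·0.506·0.494/80 = 0.000299093
  stratum B: (460/1810)²·0.872·0.128/38 = 0.000189715
  stratum C: (480/1810)²·0.508·0.492/60 = 0.000292956
  stratum D: (70/1810)²·0.300·0.700/9 = 3.48992e-05
  stratum E: (240/1810)²·0.119·0.881/41 = 4.49577e-05
V̂(p̂_st) = 0.000861621; SE = √V̂ = 0.0293534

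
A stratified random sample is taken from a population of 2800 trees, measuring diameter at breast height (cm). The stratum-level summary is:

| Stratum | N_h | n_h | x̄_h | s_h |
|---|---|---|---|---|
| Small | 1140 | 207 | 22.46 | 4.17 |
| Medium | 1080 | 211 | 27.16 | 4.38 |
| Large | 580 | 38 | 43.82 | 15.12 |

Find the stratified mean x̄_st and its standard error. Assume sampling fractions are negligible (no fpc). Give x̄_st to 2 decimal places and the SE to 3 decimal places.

x̄_st = Σ W_h x̄_h = (1140·22.46 + 1080·27.16 + 580·43.82)/2800 = 28.69743
V̂(x̄_st) = Σ W_h² s_h²/n_h, with W_h = N_h/N and N = 2800:
  stratum Small: (1140/2800)²·4.17²/207 = 0.013925
  stratum Medium: (1080/2800)²·4.38²/211 = 0.0135269
  stratum Large: (580/2800)²·15.12²/38 = 0.258143
V̂(x̄_st) = 0.285595
SE(x̄_st) = √0.285595 = 0.534411

x̄_st ≈ 28.70, SE ≈ 0.534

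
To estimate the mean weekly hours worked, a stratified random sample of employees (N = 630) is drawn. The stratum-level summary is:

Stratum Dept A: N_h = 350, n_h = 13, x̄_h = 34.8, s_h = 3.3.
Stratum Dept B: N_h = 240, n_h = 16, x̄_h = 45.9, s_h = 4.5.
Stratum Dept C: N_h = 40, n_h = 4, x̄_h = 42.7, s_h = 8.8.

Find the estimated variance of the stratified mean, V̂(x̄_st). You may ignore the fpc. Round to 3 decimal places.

V̂(x̄_st) ≈ 0.520

V̂(x̄_st) = Σ W_h² s_h²/n_h, with W_h = N_h/N and N = 630:
  stratum Dept A: (350/630)²·3.3²/13 = 0.258547
  stratum Dept B: (240/630)²·4.5²/16 = 0.183673
  stratum Dept C: (40/630)²·8.8²/4 = 0.0780448
V̂(x̄_st) = 0.520265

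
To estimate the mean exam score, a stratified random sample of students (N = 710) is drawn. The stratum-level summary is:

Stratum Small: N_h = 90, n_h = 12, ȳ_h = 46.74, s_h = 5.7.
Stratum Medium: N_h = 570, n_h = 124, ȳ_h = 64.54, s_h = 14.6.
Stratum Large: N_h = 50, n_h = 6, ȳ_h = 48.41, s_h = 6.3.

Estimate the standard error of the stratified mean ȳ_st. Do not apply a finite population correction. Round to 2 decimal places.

SE(ȳ_st) ≈ 1.09

V̂(ȳ_st) = Σ W_h² s_h²/n_h, with W_h = N_h/N and N = 710:
  stratum Small: (90/710)²·5.7²/12 = 0.0435048
  stratum Medium: (570/710)²·14.6²/124 = 1.10794
  stratum Large: (50/710)²·6.3²/6 = 0.032806
V̂(ȳ_st) = 1.18425
SE(ȳ_st) = √1.18425 = 1.08823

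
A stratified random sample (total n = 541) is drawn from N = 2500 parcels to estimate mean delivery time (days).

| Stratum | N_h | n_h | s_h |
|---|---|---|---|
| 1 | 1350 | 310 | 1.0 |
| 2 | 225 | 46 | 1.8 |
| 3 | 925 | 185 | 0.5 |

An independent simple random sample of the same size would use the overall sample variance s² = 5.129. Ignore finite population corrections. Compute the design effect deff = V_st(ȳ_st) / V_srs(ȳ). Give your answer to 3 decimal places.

V̂(ȳ_st) = Σ W_h² s_h²/n_h, with W_h = N_h/N and N = 2500:
  stratum 1: (1350/2500)²·1.0²/310 = 0.000940645
  stratum 2: (225/2500)²·1.8²/46 = 0.000570522
  stratum 3: (925/2500)²·0.5²/185 = 0.000185
V_st = 0.00169617
V_srs = s²/n = 5.129/541 = 0.00948059
deff = V_st / V_srs = 0.00169617/0.00948059 = 0.1789

deff ≈ 0.179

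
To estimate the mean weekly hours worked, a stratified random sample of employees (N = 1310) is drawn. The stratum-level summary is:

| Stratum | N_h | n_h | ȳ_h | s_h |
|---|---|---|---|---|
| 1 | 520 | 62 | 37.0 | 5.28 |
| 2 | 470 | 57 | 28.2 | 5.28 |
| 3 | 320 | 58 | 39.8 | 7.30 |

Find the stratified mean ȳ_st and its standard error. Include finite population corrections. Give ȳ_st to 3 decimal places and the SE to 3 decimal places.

ȳ_st = Σ W_h ȳ_h = (520·37.0 + 470·28.2 + 320·39.8)/1310 = 34.52672
V̂(ȳ_st) = Σ W_h² (1 − n_h/N_h) s_h²/n_h, with W_h = N_h/N and N = 1310:
  stratum 1: (520/1310)²·(1 − 62/520)·5.28²/62 = 0.0624026
  stratum 2: (470/1310)²·(1 − 57/470)·5.28²/57 = 0.0553221
  stratum 3: (320/1310)²·(1 − 58/320)·7.30²/58 = 0.0448876
V̂(ȳ_st) = 0.162612
SE(ȳ_st) = √0.162612 = 0.403252

ȳ_st ≈ 34.527, SE ≈ 0.403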